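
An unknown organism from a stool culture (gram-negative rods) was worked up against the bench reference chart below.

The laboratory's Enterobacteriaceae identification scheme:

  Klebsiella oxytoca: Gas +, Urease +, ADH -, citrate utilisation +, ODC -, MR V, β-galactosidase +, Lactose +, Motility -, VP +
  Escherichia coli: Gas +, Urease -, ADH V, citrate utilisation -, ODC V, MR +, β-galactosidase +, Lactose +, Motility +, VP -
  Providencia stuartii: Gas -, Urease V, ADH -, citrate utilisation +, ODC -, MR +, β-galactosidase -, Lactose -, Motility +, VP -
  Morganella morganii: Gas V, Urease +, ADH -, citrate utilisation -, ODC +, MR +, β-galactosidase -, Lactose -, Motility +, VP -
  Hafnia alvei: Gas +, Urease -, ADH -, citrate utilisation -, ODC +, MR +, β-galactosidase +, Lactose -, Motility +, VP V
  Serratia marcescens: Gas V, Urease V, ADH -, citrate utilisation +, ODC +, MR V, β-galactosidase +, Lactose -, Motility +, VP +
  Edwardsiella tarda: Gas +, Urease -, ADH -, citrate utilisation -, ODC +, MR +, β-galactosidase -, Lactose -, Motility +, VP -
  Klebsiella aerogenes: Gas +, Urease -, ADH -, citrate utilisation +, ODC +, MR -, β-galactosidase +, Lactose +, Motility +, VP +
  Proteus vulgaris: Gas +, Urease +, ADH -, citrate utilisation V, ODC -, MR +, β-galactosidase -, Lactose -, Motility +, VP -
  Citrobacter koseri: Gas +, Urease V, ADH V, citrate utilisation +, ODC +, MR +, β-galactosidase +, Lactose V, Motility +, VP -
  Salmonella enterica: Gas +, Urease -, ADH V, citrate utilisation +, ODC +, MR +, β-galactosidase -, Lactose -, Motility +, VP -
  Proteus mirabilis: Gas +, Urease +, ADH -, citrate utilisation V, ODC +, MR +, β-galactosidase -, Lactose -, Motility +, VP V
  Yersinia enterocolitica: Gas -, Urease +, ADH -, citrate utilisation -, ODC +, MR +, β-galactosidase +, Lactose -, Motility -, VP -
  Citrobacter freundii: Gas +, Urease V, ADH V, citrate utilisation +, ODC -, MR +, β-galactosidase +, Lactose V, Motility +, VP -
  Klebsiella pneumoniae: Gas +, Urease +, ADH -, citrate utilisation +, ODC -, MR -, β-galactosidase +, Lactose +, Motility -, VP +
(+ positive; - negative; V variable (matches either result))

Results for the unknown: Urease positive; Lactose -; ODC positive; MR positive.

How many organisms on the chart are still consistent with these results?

Urease +: excludes 5 organisms — 10 left.
Lactose -: excludes Klebsiella oxytoca, Klebsiella pneumoniae — 8 left.
MR +: all 8 remaining candidates are consistent.
ODC +: excludes Providencia stuartii, Proteus vulgaris, Citrobacter freundii — 5 left.
Still consistent: Citrobacter koseri, Morganella morganii, Proteus mirabilis, Serratia marcescens, Yersinia enterocolitica.

5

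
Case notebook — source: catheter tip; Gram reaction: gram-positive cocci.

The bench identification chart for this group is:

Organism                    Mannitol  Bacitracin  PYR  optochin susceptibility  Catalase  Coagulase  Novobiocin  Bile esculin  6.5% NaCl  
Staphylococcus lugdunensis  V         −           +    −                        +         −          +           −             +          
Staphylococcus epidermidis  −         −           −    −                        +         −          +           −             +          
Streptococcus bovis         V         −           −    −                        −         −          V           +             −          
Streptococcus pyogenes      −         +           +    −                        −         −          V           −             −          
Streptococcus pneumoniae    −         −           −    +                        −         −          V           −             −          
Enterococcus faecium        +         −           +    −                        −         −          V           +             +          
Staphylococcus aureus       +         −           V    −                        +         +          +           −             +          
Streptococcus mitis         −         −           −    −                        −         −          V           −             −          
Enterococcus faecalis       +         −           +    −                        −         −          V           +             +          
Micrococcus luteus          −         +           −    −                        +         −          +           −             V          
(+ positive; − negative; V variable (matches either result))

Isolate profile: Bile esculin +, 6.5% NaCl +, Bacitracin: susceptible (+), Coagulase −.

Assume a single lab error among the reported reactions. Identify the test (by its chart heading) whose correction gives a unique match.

As reported, no row in the chart matches all 4 reactions.
Reversing Coagulase → still no organism matches.
Reversing Bacitracin → 2 organisms match (not unique).
Reversing 6.5% NaCl → still no organism matches.
Reversing Bile esculin (to −) → unique match: Micrococcus luteus.

Bile esculin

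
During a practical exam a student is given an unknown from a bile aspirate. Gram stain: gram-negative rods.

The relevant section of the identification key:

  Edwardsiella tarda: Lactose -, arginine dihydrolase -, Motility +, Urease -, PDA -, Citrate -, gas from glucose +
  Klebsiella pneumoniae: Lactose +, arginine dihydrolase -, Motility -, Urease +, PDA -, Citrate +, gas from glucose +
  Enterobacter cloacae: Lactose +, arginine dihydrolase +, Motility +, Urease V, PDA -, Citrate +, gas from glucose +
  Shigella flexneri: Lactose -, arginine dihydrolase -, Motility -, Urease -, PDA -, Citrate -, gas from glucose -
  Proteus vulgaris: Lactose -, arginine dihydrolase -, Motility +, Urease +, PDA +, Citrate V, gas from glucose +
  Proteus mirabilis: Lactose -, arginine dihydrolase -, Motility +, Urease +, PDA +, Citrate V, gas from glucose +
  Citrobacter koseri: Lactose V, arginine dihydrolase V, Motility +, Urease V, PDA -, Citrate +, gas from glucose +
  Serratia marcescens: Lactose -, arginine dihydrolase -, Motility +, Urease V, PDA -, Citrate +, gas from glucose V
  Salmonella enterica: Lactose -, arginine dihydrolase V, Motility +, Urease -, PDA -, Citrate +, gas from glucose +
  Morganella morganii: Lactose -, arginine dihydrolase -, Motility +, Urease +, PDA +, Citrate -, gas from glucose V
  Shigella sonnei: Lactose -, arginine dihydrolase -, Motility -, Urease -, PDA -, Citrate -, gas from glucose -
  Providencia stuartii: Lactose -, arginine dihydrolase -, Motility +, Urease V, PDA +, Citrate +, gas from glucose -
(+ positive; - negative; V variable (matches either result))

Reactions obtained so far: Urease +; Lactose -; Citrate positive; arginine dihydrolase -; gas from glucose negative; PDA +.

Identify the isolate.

Providencia stuartii

Urease +: excludes Edwardsiella tarda, Shigella flexneri, Salmonella enterica, Shigella sonnei — 8 left.
Lactose -: excludes Klebsiella pneumoniae, Enterobacter cloacae — 6 left.
PDA +: excludes Citrobacter koseri, Serratia marcescens — 4 left.
arginine dihydrolase -: all 4 remaining candidates are consistent.
gas from glucose -: excludes Proteus vulgaris, Proteus mirabilis — 2 left.
Citrate +: excludes Morganella morganii — 1 left.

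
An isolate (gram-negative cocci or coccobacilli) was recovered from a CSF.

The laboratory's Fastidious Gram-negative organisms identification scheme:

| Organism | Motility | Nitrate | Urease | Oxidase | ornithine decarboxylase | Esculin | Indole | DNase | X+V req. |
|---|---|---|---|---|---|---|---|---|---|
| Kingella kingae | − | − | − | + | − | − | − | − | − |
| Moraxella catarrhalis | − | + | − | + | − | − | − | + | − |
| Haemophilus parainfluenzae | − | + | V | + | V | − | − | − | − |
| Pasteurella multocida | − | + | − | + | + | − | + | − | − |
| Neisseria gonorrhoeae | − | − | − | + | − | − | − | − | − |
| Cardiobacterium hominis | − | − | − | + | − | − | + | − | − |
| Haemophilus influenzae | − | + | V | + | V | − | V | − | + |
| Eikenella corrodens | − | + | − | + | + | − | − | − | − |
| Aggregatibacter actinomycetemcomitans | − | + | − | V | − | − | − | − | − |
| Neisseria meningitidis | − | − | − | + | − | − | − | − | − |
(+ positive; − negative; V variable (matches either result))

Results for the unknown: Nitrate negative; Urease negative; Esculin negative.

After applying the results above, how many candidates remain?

4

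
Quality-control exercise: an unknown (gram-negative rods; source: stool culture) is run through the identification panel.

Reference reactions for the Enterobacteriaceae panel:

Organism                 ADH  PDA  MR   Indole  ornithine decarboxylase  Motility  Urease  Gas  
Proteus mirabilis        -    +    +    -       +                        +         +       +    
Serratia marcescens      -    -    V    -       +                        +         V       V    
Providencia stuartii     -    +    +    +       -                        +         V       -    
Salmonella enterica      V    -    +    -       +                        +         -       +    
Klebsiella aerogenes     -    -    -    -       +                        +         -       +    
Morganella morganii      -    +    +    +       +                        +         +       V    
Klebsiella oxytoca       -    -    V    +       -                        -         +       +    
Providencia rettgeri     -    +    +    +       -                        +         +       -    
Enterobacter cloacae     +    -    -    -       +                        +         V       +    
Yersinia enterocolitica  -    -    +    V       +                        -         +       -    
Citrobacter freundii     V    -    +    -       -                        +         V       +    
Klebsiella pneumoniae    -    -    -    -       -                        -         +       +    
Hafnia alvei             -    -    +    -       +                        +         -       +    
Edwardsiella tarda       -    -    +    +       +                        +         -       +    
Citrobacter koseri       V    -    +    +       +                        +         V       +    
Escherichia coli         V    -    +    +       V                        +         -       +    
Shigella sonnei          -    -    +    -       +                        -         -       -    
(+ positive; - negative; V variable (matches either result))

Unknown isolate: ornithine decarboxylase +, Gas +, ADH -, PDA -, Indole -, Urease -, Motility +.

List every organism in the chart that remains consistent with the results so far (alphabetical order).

ADH -: excludes Enterobacter cloacae — 16 left.
Gas +: excludes Providencia stuartii, Providencia rettgeri, Yersinia enterocolitica, Shigella sonnei — 12 left.
Urease -: excludes Proteus mirabilis, Morganella morganii, Klebsiella oxytoca, Klebsiella pneumoniae — 8 left.
ornithine decarboxylase +: excludes Citrobacter freundii — 7 left.
PDA -: all 7 remaining candidates are consistent.
Indole -: excludes Edwardsiella tarda, Citrobacter koseri, Escherichia coli — 4 left.
Motility +: all 4 remaining candidates are consistent.

Hafnia alvei, Klebsiella aerogenes, Salmonella enterica, Serratia marcescens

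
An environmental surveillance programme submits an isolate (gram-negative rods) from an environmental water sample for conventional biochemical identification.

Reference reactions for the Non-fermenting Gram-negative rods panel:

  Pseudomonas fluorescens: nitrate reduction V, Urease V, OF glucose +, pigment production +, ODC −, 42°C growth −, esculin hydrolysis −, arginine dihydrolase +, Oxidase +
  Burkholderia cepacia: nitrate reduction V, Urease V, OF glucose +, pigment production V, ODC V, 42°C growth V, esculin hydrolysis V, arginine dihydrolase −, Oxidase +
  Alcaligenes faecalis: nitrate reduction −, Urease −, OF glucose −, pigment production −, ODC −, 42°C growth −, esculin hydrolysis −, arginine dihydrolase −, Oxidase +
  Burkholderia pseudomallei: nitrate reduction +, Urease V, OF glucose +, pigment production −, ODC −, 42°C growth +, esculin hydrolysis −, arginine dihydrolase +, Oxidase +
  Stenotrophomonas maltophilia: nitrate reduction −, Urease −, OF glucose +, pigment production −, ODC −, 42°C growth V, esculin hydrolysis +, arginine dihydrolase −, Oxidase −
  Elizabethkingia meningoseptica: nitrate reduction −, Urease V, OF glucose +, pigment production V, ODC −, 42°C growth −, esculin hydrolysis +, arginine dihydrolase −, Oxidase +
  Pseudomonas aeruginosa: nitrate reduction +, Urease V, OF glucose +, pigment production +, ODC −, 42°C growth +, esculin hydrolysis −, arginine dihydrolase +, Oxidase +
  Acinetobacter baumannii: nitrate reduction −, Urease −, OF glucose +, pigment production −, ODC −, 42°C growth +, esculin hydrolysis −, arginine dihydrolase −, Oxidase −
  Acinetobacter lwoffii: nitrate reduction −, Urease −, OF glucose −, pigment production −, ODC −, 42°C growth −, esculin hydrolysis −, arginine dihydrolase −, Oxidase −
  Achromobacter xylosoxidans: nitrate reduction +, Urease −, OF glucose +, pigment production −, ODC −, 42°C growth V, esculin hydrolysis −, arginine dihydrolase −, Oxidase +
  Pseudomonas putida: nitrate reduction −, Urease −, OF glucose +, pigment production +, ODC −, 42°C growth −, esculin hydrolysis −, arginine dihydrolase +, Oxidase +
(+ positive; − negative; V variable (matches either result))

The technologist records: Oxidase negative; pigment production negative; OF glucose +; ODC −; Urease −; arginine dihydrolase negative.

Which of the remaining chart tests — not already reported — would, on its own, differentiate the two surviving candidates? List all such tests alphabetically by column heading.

esculin hydrolysis

arginine dihydrolase −: excludes Pseudomonas fluorescens, Burkholderia pseudomallei, Pseudomonas aeruginosa, Pseudomonas putida — 7 left.
Urease −: all 7 remaining candidates are consistent.
ODC −: all 7 remaining candidates are consistent.
Oxidase −: excludes Burkholderia cepacia, Alcaligenes faecalis, Elizabethkingia meningoseptica, Achromobacter xylosoxidans — 3 left.
pigment production −: all 3 remaining candidates are consistent.
OF glucose +: excludes Acinetobacter lwoffii — 2 left.
Two candidates remain: Acinetobacter baumannii and Stenotrophomonas maltophilia.
  nitrate reduction: − vs − — same for both, does not separate.
  42°C growth: + vs V — variable for at least one, does not separate.
  esculin hydrolysis: Acinetobacter baumannii −, Stenotrophomonas maltophilia + — discriminates.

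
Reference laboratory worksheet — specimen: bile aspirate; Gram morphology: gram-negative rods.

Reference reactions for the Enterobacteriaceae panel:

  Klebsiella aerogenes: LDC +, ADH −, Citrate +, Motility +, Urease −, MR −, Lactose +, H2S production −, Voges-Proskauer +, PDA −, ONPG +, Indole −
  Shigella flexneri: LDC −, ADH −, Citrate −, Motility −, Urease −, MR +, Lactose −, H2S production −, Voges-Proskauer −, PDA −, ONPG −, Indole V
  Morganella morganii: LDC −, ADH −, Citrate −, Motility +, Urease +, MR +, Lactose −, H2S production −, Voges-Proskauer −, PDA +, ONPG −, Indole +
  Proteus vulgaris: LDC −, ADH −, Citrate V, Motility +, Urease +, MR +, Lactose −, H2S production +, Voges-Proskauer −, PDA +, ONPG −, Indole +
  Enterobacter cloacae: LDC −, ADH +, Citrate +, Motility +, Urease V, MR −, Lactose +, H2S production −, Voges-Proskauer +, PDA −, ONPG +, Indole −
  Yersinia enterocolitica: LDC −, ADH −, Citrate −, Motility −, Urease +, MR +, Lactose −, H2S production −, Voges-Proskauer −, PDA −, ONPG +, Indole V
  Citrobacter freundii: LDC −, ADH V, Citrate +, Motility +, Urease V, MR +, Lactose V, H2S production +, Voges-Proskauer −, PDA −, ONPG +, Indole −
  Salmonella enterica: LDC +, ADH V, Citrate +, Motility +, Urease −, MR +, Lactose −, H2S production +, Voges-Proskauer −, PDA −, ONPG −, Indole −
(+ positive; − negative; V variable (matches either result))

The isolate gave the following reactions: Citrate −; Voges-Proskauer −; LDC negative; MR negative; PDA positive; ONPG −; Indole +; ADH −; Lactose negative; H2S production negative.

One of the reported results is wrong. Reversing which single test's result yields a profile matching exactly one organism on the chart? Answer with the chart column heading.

As reported, no row in the chart matches all 10 reactions.
Reversing Indole → still no organism matches.
Reversing H2S production → still no organism matches.
Reversing MR (to +) → unique match: Morganella morganii.
Reversing LDC → still no organism matches.
Reversing ADH → still no organism matches.
Reversing PDA → still no organism matches.
Reversing ONPG → still no organism matches.
Reversing Citrate → still no organism matches.
Reversing Voges-Proskauer → still no organism matches.
Reversing Lactose → still no organism matches.

MR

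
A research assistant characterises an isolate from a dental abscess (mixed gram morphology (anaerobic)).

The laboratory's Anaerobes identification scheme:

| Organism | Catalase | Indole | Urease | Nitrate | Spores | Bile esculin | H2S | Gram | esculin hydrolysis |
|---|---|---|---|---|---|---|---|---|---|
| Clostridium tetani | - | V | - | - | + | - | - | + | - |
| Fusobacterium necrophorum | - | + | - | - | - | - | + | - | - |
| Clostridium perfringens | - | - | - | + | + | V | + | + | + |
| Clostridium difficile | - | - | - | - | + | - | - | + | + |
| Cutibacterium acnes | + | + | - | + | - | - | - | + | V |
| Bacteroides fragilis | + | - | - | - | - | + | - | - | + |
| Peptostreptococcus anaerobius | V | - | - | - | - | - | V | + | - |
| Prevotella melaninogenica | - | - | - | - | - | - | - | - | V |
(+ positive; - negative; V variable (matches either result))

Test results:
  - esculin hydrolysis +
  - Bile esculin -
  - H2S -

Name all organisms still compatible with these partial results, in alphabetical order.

Clostridium difficile, Cutibacterium acnes, Prevotella melaninogenica

esculin hydrolysis +: excludes Clostridium tetani, Fusobacterium necrophorum, Peptostreptococcus anaerobius — 5 left.
H2S -: excludes Clostridium perfringens — 4 left.
Bile esculin -: excludes Bacteroides fragilis — 3 left.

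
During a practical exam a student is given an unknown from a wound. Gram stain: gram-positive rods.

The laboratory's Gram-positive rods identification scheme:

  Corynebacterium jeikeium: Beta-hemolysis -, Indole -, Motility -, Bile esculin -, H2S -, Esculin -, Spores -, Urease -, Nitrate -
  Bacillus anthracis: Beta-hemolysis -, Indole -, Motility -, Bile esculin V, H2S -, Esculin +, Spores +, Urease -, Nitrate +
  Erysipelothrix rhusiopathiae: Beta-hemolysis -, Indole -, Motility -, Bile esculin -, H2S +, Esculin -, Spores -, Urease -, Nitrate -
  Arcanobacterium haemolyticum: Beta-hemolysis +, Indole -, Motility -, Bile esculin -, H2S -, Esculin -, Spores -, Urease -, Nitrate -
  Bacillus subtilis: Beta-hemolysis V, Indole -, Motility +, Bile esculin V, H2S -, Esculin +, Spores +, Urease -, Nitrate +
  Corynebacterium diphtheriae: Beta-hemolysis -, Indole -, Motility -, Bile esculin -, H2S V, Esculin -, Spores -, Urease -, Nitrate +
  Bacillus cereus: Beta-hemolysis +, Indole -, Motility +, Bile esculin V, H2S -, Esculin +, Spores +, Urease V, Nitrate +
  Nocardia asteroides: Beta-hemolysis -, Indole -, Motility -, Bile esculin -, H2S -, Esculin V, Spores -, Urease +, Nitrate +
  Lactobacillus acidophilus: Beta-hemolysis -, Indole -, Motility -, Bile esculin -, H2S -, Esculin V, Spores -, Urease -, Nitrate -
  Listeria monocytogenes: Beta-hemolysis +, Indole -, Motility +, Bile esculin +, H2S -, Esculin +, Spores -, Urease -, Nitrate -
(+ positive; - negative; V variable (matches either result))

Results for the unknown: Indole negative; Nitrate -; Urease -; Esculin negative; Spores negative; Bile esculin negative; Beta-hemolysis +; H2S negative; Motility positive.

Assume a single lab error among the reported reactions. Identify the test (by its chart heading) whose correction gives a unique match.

Motility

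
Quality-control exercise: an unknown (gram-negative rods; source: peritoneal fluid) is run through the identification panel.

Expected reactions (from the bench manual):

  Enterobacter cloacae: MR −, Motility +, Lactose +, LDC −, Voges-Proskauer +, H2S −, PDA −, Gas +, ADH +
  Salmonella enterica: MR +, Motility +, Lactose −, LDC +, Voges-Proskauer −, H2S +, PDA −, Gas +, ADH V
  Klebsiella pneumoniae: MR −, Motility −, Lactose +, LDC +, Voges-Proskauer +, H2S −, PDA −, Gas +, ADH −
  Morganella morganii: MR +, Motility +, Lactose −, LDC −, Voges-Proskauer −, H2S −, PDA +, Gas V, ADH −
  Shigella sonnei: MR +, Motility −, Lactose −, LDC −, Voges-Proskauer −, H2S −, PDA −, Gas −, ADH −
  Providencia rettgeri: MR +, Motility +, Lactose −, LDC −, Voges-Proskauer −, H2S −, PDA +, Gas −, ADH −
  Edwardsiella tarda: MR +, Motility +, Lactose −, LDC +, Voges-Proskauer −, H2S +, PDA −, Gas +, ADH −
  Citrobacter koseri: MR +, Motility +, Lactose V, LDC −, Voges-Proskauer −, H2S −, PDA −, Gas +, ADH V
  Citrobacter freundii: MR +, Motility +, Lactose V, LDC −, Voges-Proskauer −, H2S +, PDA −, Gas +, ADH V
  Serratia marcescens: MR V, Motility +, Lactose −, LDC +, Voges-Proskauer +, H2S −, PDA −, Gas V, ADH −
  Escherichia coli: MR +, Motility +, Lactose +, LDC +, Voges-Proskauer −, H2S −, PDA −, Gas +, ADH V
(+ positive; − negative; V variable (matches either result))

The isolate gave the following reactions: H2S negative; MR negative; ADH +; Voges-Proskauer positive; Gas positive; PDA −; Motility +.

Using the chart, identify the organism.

Enterobacter cloacae

MR −: excludes 8 organisms — 3 left.
Motility +: excludes Klebsiella pneumoniae — 2 left.
H2S −: all 2 remaining candidates are consistent.
Voges-Proskauer +: all 2 remaining candidates are consistent.
ADH +: excludes Serratia marcescens — 1 left.
PDA −: the one remaining candidate is consistent.
Gas +: the one remaining candidate is consistent.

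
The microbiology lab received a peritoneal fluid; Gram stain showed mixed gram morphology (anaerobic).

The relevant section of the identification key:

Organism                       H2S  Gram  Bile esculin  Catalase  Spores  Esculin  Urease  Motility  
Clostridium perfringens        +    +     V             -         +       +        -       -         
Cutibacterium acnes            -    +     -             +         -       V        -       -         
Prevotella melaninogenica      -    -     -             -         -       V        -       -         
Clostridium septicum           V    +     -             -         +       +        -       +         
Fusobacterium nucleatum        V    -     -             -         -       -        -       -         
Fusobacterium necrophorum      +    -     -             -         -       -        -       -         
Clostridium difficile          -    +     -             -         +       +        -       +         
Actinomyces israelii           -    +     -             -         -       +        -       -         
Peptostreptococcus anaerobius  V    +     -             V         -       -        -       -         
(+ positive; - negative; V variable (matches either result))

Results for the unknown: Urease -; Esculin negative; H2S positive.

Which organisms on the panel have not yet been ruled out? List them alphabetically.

Fusobacterium necrophorum, Fusobacterium nucleatum, Peptostreptococcus anaerobius

H2S +: excludes Cutibacterium acnes, Prevotella melaninogenica, Clostridium difficile, Actinomyces israelii — 5 left.
Urease -: all 5 remaining candidates are consistent.
Esculin -: excludes Clostridium perfringens, Clostridium septicum — 3 left.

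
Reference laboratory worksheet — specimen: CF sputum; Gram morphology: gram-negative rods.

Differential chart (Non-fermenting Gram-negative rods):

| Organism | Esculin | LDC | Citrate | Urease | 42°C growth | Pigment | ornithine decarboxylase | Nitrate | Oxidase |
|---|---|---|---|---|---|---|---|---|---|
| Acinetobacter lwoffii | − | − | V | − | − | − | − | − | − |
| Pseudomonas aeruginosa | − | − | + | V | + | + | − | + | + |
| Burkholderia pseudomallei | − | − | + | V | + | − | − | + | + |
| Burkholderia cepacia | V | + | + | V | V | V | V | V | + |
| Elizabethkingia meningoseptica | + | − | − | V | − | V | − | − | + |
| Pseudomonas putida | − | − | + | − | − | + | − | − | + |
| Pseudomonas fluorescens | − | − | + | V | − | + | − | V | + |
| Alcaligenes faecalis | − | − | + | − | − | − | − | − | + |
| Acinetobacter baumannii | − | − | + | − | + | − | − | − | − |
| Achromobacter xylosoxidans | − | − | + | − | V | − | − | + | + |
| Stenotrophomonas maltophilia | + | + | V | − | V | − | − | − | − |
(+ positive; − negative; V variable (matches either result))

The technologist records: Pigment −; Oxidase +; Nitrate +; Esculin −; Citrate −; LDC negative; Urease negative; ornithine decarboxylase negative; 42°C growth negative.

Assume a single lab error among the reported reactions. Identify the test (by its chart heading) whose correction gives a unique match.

Citrate

As reported, no row in the chart matches all 9 reactions.
Reversing Esculin → still no organism matches.
Reversing Citrate (to +) → unique match: Achromobacter xylosoxidans.
Reversing Oxidase → still no organism matches.
Reversing 42°C growth → still no organism matches.
Reversing ornithine decarboxylase → still no organism matches.
Reversing Urease → still no organism matches.
Reversing LDC → still no organism matches.
Reversing Nitrate → still no organism matches.
Reversing Pigment → still no organism matches.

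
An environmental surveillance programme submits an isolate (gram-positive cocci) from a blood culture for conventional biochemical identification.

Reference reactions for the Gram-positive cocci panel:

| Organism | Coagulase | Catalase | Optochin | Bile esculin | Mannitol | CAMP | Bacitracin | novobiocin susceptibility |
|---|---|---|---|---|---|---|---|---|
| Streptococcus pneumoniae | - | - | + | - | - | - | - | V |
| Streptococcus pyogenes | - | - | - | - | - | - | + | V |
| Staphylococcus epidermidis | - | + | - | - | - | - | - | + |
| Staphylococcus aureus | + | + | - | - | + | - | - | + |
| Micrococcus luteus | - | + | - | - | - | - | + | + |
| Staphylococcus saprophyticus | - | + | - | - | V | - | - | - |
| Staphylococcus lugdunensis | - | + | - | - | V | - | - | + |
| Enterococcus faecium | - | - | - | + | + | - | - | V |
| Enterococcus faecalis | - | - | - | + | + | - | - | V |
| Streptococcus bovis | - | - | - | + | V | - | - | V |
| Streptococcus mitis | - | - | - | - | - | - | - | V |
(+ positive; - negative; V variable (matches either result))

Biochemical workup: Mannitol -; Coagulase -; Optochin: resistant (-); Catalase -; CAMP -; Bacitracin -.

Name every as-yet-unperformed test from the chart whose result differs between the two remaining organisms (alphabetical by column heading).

Bile esculin

Bacitracin -: excludes Streptococcus pyogenes, Micrococcus luteus — 9 left.
CAMP -: all 9 remaining candidates are consistent.
Catalase -: excludes Staphylococcus epidermidis, Staphylococcus aureus, Staphylococcus saprophyticus, Staphylococcus lugdunensis — 5 left.
Optochin -: excludes Streptococcus pneumoniae — 4 left.
Coagulase -: all 4 remaining candidates are consistent.
Mannitol -: excludes Enterococcus faecium, Enterococcus faecalis — 2 left.
Two candidates remain: Streptococcus bovis and Streptococcus mitis.
  Bile esculin: Streptococcus bovis +, Streptococcus mitis - — discriminates.
  novobiocin susceptibility: V vs V — variable for at least one, does not separate.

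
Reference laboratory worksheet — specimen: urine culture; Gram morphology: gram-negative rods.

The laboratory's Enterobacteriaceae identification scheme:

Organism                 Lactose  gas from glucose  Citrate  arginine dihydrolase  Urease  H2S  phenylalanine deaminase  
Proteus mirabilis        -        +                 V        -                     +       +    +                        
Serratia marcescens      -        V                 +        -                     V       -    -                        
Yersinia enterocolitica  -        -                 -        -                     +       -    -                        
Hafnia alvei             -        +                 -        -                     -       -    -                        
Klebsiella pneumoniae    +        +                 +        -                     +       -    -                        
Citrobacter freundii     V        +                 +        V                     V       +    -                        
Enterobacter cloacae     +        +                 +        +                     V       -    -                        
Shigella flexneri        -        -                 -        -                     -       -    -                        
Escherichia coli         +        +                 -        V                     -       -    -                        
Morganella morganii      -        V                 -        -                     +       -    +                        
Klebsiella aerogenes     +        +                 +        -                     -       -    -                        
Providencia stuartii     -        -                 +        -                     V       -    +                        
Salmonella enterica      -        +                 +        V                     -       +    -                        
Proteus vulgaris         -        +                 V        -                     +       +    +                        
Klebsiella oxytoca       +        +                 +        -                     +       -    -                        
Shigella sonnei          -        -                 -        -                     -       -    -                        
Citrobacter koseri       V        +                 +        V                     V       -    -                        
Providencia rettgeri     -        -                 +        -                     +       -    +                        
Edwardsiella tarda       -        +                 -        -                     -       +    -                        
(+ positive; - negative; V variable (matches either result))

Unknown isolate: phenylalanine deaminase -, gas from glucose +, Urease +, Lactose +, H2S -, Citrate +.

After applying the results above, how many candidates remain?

phenylalanine deaminase -: excludes 5 organisms — 14 left.
Citrate +: excludes 6 organisms — 8 left.
Lactose +: excludes Serratia marcescens, Salmonella enterica — 6 left.
gas from glucose +: all 6 remaining candidates are consistent.
H2S -: excludes Citrobacter freundii — 5 left.
Urease +: excludes Klebsiella aerogenes — 4 left.
Still consistent: Citrobacter koseri, Enterobacter cloacae, Klebsiella oxytoca, Klebsiella pneumoniae.

4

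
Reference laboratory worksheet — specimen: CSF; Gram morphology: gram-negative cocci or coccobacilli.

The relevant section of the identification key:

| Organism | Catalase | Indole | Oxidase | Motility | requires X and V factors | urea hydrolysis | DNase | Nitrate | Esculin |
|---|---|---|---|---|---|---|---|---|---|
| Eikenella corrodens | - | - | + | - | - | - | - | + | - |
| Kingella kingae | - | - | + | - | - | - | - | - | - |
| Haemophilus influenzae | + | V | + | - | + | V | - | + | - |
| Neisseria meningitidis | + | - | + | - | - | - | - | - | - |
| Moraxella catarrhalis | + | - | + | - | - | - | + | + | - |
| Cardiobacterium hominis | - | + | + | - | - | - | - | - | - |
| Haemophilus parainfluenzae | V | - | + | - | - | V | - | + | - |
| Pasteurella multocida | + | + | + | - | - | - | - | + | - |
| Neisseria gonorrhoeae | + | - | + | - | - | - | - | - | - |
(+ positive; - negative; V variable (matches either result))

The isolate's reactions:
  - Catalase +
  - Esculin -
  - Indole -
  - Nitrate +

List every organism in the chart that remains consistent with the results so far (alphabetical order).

Catalase +: excludes Eikenella corrodens, Kingella kingae, Cardiobacterium hominis — 6 left.
Indole -: excludes Pasteurella multocida — 5 left.
Esculin -: all 5 remaining candidates are consistent.
Nitrate +: excludes Neisseria meningitidis, Neisseria gonorrhoeae — 3 left.

Haemophilus influenzae, Haemophilus parainfluenzae, Moraxella catarrhalis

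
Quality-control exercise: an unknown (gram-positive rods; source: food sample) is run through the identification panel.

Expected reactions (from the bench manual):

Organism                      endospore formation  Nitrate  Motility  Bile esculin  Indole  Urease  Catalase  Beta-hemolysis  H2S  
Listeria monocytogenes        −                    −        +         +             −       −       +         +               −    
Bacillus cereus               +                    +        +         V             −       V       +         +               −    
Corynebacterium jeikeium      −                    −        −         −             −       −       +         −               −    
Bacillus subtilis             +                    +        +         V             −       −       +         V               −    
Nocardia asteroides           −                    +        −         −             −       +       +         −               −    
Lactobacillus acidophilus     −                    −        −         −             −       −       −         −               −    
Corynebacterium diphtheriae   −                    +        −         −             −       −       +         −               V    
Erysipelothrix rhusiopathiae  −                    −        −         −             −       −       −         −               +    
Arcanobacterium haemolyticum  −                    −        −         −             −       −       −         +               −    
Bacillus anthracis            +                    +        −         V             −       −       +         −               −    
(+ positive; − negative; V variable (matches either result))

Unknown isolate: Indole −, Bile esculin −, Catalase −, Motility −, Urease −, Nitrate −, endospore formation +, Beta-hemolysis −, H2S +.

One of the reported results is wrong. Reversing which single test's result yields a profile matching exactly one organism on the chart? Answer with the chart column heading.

endospore formation

As reported, no row in the chart matches all 9 reactions.
Reversing Indole → still no organism matches.
Reversing H2S → still no organism matches.
Reversing Urease → still no organism matches.
Reversing Bile esculin → still no organism matches.
Reversing Beta-hemolysis → still no organism matches.
Reversing Nitrate → still no organism matches.
Reversing endospore formation (to −) → unique match: Erysipelothrix rhusiopathiae.
Reversing Catalase → still no organism matches.
Reversing Motility → still no organism matches.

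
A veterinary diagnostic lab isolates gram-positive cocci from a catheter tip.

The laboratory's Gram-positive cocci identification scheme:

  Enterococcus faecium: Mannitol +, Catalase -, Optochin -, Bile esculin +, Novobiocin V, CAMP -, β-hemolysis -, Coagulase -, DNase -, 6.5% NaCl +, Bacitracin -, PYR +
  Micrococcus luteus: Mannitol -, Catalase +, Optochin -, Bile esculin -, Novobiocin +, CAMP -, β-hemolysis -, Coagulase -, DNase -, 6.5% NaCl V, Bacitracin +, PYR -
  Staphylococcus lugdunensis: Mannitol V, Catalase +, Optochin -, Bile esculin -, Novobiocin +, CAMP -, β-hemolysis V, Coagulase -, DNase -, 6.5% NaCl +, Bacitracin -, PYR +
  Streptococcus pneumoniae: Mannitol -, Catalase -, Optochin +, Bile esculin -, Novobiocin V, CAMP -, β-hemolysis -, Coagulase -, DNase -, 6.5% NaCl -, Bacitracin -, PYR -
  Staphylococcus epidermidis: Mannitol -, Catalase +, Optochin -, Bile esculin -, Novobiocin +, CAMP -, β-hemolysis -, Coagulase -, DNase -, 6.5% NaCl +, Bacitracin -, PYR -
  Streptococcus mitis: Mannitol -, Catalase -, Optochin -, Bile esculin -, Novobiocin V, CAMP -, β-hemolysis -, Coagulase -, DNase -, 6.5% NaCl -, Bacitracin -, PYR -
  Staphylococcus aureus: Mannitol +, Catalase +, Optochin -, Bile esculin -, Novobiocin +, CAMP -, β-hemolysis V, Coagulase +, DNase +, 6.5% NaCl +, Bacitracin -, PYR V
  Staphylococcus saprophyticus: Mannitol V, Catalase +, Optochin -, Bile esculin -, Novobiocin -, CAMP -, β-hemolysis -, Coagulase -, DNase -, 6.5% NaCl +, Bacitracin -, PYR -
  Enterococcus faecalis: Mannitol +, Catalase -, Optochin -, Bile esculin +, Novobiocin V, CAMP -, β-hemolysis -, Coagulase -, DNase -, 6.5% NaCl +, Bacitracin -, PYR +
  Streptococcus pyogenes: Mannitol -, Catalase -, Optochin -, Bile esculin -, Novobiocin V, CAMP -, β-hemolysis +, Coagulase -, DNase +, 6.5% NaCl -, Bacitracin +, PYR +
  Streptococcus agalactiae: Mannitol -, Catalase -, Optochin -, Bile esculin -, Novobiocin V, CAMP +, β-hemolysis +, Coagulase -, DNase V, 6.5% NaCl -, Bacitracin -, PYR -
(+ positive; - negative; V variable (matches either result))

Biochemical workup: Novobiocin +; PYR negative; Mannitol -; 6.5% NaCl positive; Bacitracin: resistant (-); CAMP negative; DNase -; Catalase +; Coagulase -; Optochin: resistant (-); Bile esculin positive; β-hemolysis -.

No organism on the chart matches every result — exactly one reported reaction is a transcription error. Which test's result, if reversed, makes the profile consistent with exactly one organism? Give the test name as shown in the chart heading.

Bile esculin

As reported, no row in the chart matches all 12 reactions.
Reversing Bacitracin → still no organism matches.
Reversing DNase → still no organism matches.
Reversing β-hemolysis → still no organism matches.
Reversing CAMP → still no organism matches.
Reversing Novobiocin → still no organism matches.
Reversing Catalase → still no organism matches.
Reversing 6.5% NaCl → still no organism matches.
Reversing Optochin → still no organism matches.
Reversing PYR → still no organism matches.
Reversing Coagulase → still no organism matches.
Reversing Mannitol → still no organism matches.
Reversing Bile esculin (to -) → unique match: Staphylococcus epidermidis.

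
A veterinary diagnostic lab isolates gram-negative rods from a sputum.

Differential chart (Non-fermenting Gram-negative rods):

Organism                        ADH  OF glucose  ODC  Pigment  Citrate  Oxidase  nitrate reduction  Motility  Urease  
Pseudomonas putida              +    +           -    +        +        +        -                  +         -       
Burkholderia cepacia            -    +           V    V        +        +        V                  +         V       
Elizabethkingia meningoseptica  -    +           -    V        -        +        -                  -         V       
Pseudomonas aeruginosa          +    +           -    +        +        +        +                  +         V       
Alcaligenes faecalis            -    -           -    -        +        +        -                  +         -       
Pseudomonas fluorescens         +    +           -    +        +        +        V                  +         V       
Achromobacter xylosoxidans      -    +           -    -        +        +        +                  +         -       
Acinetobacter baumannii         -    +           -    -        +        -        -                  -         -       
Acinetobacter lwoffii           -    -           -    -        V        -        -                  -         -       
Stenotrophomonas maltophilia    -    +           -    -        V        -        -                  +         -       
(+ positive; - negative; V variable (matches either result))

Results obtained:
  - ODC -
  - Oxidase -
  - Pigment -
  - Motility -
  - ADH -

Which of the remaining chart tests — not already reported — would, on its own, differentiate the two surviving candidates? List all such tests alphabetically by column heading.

OF glucose

ADH -: excludes Pseudomonas putida, Pseudomonas aeruginosa, Pseudomonas fluorescens — 7 left.
Pigment -: all 7 remaining candidates are consistent.
ODC -: all 7 remaining candidates are consistent.
Oxidase -: excludes Burkholderia cepacia, Elizabethkingia meningoseptica, Alcaligenes faecalis, Achromobacter xylosoxidans — 3 left.
Motility -: excludes Stenotrophomonas maltophilia — 2 left.
Two candidates remain: Acinetobacter baumannii and Acinetobacter lwoffii.
  OF glucose: Acinetobacter baumannii +, Acinetobacter lwoffii - — discriminates.
  Citrate: + vs V — variable for at least one, does not separate.
  nitrate reduction: - vs - — same for both, does not separate.
  Urease: - vs - — same for both, does not separate.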